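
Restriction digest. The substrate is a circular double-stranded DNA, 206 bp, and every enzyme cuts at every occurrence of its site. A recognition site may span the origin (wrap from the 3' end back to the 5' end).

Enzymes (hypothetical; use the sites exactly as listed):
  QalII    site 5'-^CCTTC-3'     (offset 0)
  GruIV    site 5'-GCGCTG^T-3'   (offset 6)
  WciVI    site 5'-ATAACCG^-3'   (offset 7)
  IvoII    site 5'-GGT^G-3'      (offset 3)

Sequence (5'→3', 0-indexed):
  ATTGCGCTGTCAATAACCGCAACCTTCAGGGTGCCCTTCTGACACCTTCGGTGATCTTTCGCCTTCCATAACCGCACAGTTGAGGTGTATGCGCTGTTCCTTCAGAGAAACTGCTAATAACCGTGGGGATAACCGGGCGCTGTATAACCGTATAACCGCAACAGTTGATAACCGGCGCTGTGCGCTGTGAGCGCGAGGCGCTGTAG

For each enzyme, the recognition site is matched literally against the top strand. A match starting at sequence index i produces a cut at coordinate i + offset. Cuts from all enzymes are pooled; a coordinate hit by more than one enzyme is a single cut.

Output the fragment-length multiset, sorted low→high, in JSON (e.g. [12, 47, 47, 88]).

Site scan:
  QalII (CCTTC, off=0): starts [22, 34, 44, 61, 98] → cuts [22, 34, 44, 61, 98]
  GruIV (GCGCTGT, off=6): starts [3, 90, 136, 174, 181, 197] → cuts [9, 96, 142, 180, 187, 203]
  WciVI (ATAACCG, off=7): starts [12, 67, 116, 128, 143, 151, 167] → cuts [19, 74, 123, 135, 150, 158, 174]
  IvoII (GGTG, off=3): starts [29, 49, 83] → cuts [32, 52, 86]

All cut coordinates (distinct, sorted): [9, 19, 22, 32, 34, 44, 52, 61, 74, 86, 96, 98, 123, 135, 142, 150, 158, 174, 180, 187, 203]

Fragment lengths:
  9→19: 10 bp
  19→22: 3 bp
  22→32: 10 bp
  32→34: 2 bp
  34→44: 10 bp
  44→52: 8 bp
  52→61: 9 bp
  61→74: 13 bp
  74→86: 12 bp
  86→96: 10 bp
  96→98: 2 bp
  98→123: 25 bp
  123→135: 12 bp
  135→142: 7 bp
  142→150: 8 bp
  150→158: 8 bp
  158→174: 16 bp
  174→180: 6 bp
  180→187: 7 bp
  187→203: 16 bp
  203→9 (wrap): 206-203+9 = 12 bp

[2,2,3,6,7,7,8,8,8,9,10,10,10,10,12,12,12,13,16,16,25]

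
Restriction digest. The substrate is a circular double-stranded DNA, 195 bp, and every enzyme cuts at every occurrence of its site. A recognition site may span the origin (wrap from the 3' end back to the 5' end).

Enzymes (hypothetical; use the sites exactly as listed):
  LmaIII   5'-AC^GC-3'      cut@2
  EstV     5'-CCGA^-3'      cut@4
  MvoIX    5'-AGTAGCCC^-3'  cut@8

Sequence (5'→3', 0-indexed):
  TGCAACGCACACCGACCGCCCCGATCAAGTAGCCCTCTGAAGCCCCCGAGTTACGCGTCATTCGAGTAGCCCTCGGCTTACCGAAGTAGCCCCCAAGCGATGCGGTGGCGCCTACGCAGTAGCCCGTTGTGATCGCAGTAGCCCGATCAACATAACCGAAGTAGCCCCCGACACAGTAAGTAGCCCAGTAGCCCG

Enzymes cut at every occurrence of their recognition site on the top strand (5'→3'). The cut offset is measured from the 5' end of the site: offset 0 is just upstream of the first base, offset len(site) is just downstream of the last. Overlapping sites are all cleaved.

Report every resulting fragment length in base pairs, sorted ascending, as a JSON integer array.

Site scan:
  LmaIII (ACGC, off=2): starts [4, 52, 113] → cuts [6, 54, 115]
  EstV (CCGA, off=4): starts [11, 20, 45, 80, 142, 155, 167] → cuts [15, 24, 49, 84, 146, 159, 171]
  MvoIX (AGTAGCCC, off=8): starts [27, 64, 84, 117, 136, 159, 178, 186] → cuts [35, 72, 92, 125, 144, 167, 186, 194]

Pooled cuts: [6, 15, 24, 35, 49, 54, 72, 84, 92, 115, 125, 144, 146, 159, 167, 171, 186, 194]

Fragment lengths:
  6→15: 9 bp
  15→24: 9 bp
  24→35: 11 bp
  35→49: 14 bp
  49→54: 5 bp
  54→72: 18 bp
  72→84: 12 bp
  84→92: 8 bp
  92→115: 23 bp
  115→125: 10 bp
  125→144: 19 bp
  144→146: 2 bp
  146→159: 13 bp
  159→167: 8 bp
  167→171: 4 bp
  171→186: 15 bp
  186→194: 8 bp
  194→6 (wrap): 195-194+6 = 7 bp

[2,4,5,7,8,8,8,9,9,10,11,12,13,14,15,18,19,23]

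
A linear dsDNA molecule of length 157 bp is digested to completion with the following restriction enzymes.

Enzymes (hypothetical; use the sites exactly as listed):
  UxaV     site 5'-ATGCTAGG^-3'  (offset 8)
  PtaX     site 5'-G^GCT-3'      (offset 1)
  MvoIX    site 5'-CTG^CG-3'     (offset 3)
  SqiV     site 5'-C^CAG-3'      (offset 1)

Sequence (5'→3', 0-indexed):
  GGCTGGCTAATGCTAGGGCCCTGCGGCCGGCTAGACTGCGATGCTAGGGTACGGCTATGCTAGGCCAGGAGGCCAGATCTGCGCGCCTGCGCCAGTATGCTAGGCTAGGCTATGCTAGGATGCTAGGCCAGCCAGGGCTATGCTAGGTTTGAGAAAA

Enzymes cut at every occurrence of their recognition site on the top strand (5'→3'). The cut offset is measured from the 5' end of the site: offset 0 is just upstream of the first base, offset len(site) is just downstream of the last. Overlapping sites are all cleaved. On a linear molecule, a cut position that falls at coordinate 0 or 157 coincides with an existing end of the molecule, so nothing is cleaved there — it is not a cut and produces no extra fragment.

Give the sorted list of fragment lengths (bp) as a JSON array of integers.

[1,1,1,1,3,4,4,4,4,5,6,6,8,8,8,8,9,10,10,11,11,11,11,12]

Site scan:
  UxaV ATGCTAGG/8: at [9, 40, 56, 96, 111, 119, 139] ⇒ [17, 48, 64, 104, 119, 127, 147]
  PtaX GGCT/1: at [0, 4, 28, 52, 102, 107, 135] ⇒ [1, 5, 29, 53, 103, 108, 136]
  MvoIX CTGCG/3: at [20, 35, 78, 86] ⇒ [23, 38, 81, 89]
  SqiV CCAG/1: at [64, 72, 91, 127, 131] ⇒ [65, 73, 92, 128, 132]

All cut coordinates (distinct, sorted): [1, 5, 17, 23, 29, 38, 48, 53, 64, 65, 73, 81, 89, 92, 103, 104, 108, 119, 127, 128, 132, 136, 147]

Fragment lengths:
  [0,1): 1 bp
  [1,5): 4 bp
  [5,17): 12 bp
  [17,23): 6 bp
  [23,29): 6 bp
  [29,38): 9 bp
  [38,48): 10 bp
  [48,53): 5 bp
  [53,64): 11 bp
  [64,65): 1 bp
  [65,73): 8 bp
  [73,81): 8 bp
  [81,89): 8 bp
  [89,92): 3 bp
  [92,103): 11 bp
  [103,104): 1 bp
  [104,108): 4 bp
  [108,119): 11 bp
  [119,127): 8 bp
  [127,128): 1 bp
  [128,132): 4 bp
  [132,136): 4 bp
  [136,147): 11 bp
  [147,157): 10 bp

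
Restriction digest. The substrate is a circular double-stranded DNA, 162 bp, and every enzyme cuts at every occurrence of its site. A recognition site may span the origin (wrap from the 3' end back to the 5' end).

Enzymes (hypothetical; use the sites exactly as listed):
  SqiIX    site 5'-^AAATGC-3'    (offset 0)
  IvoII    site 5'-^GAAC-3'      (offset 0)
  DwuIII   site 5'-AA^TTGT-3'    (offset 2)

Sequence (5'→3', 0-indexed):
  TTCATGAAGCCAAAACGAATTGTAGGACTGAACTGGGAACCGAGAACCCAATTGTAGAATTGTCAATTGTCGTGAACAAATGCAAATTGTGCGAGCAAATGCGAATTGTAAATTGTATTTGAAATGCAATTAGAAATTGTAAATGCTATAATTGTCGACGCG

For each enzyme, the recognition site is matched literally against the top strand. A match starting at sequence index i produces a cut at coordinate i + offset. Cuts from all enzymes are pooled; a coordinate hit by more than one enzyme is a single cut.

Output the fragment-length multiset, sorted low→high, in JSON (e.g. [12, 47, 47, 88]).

Site scan:
  SqiIX (AAATGC, off=0): starts [77, 96, 121, 140] → cuts [77, 96, 121, 140]
  IvoII (GAAC, off=0): starts [29, 36, 43, 73] → cuts [29, 36, 43, 73]
  DwuIII (AATTGT, off=2): starts [17, 49, 57, 64, 84, 103, 110, 134, 149] → cuts [19, 51, 59, 66, 86, 105, 112, 136, 151]

Pooled cuts: [19, 29, 36, 43, 51, 59, 66, 73, 77, 86, 96, 105, 112, 121, 136, 140, 151]

Fragment lengths:
  19→29: 10 bp
  29→36: 7 bp
  36→43: 7 bp
  43→51: 8 bp
  51→59: 8 bp
  59→66: 7 bp
  66→73: 7 bp
  73→77: 4 bp
  77→86: 9 bp
  86→96: 10 bp
  96→105: 9 bp
  105→112: 7 bp
  112→121: 9 bp
  121→136: 15 bp
  136→140: 4 bp
  140→151: 11 bp
  151→19 (wrap): 162-151+19 = 30 bp

[4,4,7,7,7,7,7,8,8,9,9,9,10,10,11,15,30]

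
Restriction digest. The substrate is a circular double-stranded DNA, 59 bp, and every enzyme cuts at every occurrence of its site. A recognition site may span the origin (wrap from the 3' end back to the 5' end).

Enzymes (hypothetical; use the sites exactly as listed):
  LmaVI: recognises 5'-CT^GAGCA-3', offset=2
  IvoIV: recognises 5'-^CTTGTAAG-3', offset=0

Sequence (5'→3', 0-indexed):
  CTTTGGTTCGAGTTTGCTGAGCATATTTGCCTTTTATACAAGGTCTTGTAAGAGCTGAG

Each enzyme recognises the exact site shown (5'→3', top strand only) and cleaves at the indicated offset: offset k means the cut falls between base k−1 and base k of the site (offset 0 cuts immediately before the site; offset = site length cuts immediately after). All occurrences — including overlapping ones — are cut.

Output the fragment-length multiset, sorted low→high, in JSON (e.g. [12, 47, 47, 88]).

[26,33]

Scan for sites:
  LmaVI CTGAGCA/2: at [16] ⇒ [18]
  IvoIV CTTGTAAG/0: at [44] ⇒ [44]

Pooled cuts: [18, 44]

Fragments:
  18→44: 26 bp
  44→18 (wrap): 59-44+18 = 33 bp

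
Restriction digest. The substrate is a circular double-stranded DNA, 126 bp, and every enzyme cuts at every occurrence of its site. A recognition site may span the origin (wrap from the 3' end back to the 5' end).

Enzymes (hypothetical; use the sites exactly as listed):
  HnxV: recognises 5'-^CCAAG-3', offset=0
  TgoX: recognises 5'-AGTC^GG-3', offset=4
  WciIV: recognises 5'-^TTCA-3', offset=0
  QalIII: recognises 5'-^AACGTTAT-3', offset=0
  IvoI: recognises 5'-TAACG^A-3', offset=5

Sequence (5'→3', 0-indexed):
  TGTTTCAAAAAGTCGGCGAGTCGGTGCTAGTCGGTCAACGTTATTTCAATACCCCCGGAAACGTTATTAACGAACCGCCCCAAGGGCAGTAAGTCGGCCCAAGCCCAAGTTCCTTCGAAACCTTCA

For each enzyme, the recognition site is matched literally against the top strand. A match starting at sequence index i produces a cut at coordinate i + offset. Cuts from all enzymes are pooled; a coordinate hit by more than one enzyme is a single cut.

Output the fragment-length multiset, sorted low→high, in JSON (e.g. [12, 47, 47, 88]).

Site scan:
  HnxV (CCAAG, off=0): starts [79, 98, 104] → cuts [79, 98, 104]
  TgoX (AGTCGG, off=4): starts [10, 18, 28, 91] → cuts [14, 22, 32, 95]
  WciIV (TTCA, off=0): starts [3, 44, 122] → cuts [3, 44, 122]
  QalIII (AACGTTAT, off=0): starts [36, 59] → cuts [36, 59]
  IvoI (TAACGA, off=5): starts [67] → cuts [72]

All cut coordinates (distinct, sorted): [3, 14, 22, 32, 36, 44, 59, 72, 79, 95, 98, 104, 122]

Fragments:
  3→14: 11 bp
  14→22: 8 bp
  22→32: 10 bp
  32→36: 4 bp
  36→44: 8 bp
  44→59: 15 bp
  59→72: 13 bp
  72→79: 7 bp
  79→95: 16 bp
  95→98: 3 bp
  98→104: 6 bp
  104→122: 18 bp
  122→3 (wrap): 126-122+3 = 7 bp

[3,4,6,7,7,8,8,10,11,13,15,16,18]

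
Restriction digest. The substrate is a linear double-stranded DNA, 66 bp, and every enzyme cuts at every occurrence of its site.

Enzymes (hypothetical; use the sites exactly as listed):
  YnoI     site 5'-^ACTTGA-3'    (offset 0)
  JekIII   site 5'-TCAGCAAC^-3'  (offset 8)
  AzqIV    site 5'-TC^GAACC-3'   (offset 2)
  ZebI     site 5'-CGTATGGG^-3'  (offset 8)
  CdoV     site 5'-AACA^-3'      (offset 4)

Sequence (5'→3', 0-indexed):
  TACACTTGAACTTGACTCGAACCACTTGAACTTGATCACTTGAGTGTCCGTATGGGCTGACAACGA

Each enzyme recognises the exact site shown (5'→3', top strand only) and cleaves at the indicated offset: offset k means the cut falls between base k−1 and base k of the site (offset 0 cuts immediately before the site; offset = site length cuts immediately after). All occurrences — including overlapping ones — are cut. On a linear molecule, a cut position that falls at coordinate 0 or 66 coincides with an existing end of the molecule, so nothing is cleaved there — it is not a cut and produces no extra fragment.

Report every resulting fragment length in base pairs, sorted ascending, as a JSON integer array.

Scan for sites:
  YnoI ACTTGA/0: at [3, 9, 23, 29, 37] ⇒ [3, 9, 23, 29, 37]
  JekIII (TCAGCAAC, off=8): no sites
  AzqIV TCGAACC/2: at [16] ⇒ [18]
  ZebI CGTATGGG/8: at [48] ⇒ [56]
  CdoV (AACA, off=4): no sites

Pooled cuts: [3, 9, 18, 23, 29, 37, 56]

Fragments:
  [0,3): 3 bp
  [3,9): 6 bp
  [9,18): 9 bp
  [18,23): 5 bp
  [23,29): 6 bp
  [29,37): 8 bp
  [37,56): 19 bp
  [56,66): 10 bp

[3,5,6,6,8,9,10,19]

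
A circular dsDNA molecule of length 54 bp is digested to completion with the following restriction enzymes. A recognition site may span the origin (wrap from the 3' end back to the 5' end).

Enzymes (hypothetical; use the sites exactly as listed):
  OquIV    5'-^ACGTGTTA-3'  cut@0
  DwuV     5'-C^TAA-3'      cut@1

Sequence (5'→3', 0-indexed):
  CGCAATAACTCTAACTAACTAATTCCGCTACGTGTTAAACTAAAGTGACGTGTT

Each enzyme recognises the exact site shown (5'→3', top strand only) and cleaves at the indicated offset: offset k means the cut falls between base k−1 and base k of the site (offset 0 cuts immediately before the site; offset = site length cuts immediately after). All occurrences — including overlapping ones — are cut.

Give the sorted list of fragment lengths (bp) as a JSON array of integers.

Per-enzyme occurrences:
  OquIV ACGTGTTA/0: at [29] ⇒ [29]
  DwuV CTAA/1: at [10, 14, 18, 39] ⇒ [11, 15, 19, 40]

All cut coordinates (distinct, sorted): [11, 15, 19, 29, 40]

Fragment lengths:
  11→15: 4 bp
  15→19: 4 bp
  19→29: 10 bp
  29→40: 11 bp
  40→11 (wrap): 54-40+11 = 25 bp

[4,4,10,11,25]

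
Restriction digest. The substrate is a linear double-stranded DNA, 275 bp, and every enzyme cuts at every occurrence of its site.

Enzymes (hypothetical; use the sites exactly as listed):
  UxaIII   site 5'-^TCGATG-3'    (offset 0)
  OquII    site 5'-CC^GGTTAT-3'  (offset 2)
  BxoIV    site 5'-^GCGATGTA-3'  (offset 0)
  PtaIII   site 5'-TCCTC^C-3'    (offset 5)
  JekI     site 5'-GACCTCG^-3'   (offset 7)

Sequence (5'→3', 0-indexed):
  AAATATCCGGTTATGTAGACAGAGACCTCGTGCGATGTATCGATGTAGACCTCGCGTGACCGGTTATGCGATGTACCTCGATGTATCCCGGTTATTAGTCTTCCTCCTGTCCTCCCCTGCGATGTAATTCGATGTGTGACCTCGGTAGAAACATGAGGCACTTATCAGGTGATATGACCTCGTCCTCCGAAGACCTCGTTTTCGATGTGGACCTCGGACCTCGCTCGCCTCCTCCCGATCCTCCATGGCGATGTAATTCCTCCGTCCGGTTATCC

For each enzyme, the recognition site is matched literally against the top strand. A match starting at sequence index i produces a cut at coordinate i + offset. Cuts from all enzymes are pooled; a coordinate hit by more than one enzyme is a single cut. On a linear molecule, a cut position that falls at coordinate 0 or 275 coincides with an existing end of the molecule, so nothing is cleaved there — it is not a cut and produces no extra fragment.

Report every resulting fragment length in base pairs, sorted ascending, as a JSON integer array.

[1,3,4,4,5,5,6,7,7,8,8,8,8,9,10,10,11,11,12,15,15,15,16,17,22,38]

Site scan:
  UxaIII (TCGATG, off=0): starts [39, 77, 128, 201] → cuts [39, 77, 128, 201]
  OquII (CCGGTTAT, off=2): starts [6, 59, 87, 265] → cuts [8, 61, 89, 267]
  BxoIV (GCGATGTA, off=0): starts [31, 67, 118, 247] → cuts [31, 67, 118, 247]
  PtaIII (TCCTCC, off=5): starts [101, 109, 182, 229, 238, 257] → cuts [106, 114, 187, 234, 243, 262]
  JekI (GACCTCG, off=7): starts [23, 47, 137, 175, 191, 209, 216] → cuts [30, 54, 144, 182, 198, 216, 223]

All cut coordinates (distinct, sorted): [8, 30, 31, 39, 54, 61, 67, 77, 89, 106, 114, 118, 128, 144, 182, 187, 198, 201, 216, 223, 234, 243, 247, 262, 267]

Fragments:
  [0,8): 8 bp
  [8,30): 22 bp
  [30,31): 1 bp
  [31,39): 8 bp
  [39,54): 15 bp
  [54,61): 7 bp
  [61,67): 6 bp
  [67,77): 10 bp
  [77,89): 12 bp
  [89,106): 17 bp
  [106,114): 8 bp
  [114,118): 4 bp
  [118,128): 10 bp
  [128,144): 16 bp
  [144,182): 38 bp
  [182,187): 5 bp
  [187,198): 11 bp
  [198,201): 3 bp
  [201,216): 15 bp
  [216,223): 7 bp
  [223,234): 11 bp
  [234,243): 9 bp
  [243,247): 4 bp
  [247,262): 15 bp
  [262,267): 5 bp
  [267,275): 8 bp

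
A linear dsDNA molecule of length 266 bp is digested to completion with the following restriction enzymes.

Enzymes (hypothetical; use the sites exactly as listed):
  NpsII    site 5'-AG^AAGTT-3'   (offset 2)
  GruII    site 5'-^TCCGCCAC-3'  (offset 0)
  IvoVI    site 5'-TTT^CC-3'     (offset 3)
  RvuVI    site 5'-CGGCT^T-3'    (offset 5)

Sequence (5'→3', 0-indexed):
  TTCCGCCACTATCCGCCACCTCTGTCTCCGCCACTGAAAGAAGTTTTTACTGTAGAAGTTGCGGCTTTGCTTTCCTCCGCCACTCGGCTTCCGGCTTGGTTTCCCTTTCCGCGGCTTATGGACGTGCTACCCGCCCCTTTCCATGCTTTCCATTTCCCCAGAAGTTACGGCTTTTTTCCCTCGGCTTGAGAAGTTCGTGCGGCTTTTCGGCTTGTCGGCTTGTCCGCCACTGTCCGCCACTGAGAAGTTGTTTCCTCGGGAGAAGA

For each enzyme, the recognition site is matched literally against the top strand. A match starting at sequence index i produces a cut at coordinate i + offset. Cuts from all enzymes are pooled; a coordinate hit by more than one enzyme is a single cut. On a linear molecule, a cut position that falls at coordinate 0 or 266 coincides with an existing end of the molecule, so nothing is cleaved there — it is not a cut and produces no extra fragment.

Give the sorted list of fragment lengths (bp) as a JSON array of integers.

[1,2,2,4,5,6,6,6,6,7,7,8,8,8,9,9,9,10,10,11,11,12,13,14,14,14,15,15,24]

Site scan:
  NpsII (AGAAGTT, off=2): starts [38, 53, 159, 188, 242] → cuts [40, 55, 161, 190, 244]
  GruII (TCCGCCAC, off=0): starts [1, 11, 26, 75, 222, 232] → cuts [1, 11, 26, 75, 222, 232]
  IvoVI (TTTCC, off=3): starts [70, 99, 105, 137, 146, 152, 174, 250] → cuts [73, 102, 108, 140, 149, 155, 177, 253]
  RvuVI (CGGCTT, off=5): starts [61, 84, 91, 111, 167, 181, 199, 207, 215] → cuts [66, 89, 96, 116, 172, 186, 204, 212, 220]

Pooled cuts: [1, 11, 26, 40, 55, 66, 73, 75, 89, 96, 102, 108, 116, 140, 149, 155, 161, 172, 177, 186, 190, 204, 212, 220, 222, 232, 244, 253]

Fragment lengths:
  [0,1): 1 bp
  [1,11): 10 bp
  [11,26): 15 bp
  [26,40): 14 bp
  [40,55): 15 bp
  [55,66): 11 bp
  [66,73): 7 bp
  [73,75): 2 bp
  [75,89): 14 bp
  [89,96): 7 bp
  [96,102): 6 bp
  [102,108): 6 bp
  [108,116): 8 bp
  [116,140): 24 bp
  [140,149): 9 bp
  [149,155): 6 bp
  [155,161): 6 bp
  [161,172): 11 bp
  [172,177): 5 bp
  [177,186): 9 bp
  [186,190): 4 bp
  [190,204): 14 bp
  [204,212): 8 bp
  [212,220): 8 bp
  [220,222): 2 bp
  [222,232): 10 bp
  [232,244): 12 bp
  [244,253): 9 bp
  [253,266): 13 bp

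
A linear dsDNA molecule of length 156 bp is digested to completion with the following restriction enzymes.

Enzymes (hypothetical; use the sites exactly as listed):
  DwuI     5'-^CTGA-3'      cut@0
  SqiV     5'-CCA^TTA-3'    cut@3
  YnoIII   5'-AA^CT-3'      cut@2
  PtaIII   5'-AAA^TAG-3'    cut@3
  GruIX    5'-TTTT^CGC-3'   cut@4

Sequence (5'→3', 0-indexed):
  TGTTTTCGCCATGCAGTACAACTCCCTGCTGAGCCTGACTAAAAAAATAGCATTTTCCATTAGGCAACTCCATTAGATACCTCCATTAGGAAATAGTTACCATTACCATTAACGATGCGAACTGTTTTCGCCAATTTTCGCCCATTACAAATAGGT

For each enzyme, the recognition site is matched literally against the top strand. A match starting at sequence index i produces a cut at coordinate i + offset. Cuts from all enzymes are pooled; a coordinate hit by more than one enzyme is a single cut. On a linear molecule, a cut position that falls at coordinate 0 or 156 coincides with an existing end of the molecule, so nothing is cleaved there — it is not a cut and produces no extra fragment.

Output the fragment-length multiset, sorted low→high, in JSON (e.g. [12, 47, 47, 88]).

[5,5,6,6,6,6,7,7,7,8,8,9,10,12,13,13,13,15]

Scan for sites:
  DwuI CTGA/0: at [28, 34] ⇒ [28, 34]
  SqiV CCATTA/3: at [56, 69, 82, 99, 105, 141] ⇒ [59, 72, 85, 102, 108, 144]
  YnoIII AACT/2: at [19, 65, 119] ⇒ [21, 67, 121]
  PtaIII AAATAG/3: at [44, 90, 148] ⇒ [47, 93, 151]
  GruIX TTTTCGC/4: at [2, 124, 134] ⇒ [6, 128, 138]

Pooled cuts: [6, 21, 28, 34, 47, 59, 67, 72, 85, 93, 102, 108, 121, 128, 138, 144, 151]

Fragment lengths:
  [0,6): 6 bp
  [6,21): 15 bp
  [21,28): 7 bp
  [28,34): 6 bp
  [34,47): 13 bp
  [47,59): 12 bp
  [59,67): 8 bp
  [67,72): 5 bp
  [72,85): 13 bp
  [85,93): 8 bp
  [93,102): 9 bp
  [102,108): 6 bp
  [108,121): 13 bp
  [121,128): 7 bp
  [128,138): 10 bp
  [138,144): 6 bp
  [144,151): 7 bp
  [151,156): 5 bp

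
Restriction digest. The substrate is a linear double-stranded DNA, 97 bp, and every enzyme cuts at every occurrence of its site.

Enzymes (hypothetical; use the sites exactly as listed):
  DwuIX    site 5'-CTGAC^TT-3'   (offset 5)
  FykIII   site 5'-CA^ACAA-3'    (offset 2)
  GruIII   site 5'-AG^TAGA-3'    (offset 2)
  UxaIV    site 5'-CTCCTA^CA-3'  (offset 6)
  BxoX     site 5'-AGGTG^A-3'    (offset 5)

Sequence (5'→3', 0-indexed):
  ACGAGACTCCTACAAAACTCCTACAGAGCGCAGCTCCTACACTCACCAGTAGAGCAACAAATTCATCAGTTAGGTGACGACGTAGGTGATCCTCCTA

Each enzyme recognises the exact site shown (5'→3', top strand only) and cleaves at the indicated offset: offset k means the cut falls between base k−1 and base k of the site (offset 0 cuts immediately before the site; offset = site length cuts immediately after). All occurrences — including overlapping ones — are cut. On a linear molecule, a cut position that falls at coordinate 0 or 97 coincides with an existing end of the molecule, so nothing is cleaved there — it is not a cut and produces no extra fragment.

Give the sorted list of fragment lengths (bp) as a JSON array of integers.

Site scan:
  DwuIX (CTGACTT, off=5): no sites
  FykIII CAACAA/2: at [54] ⇒ [56]
  GruIII AGTAGA/2: at [47] ⇒ [49]
  UxaIV CTCCTACA/6: at [6, 17, 33] ⇒ [12, 23, 39]
  BxoX AGGTGA/5: at [71, 83] ⇒ [76, 88]

All cut coordinates (distinct, sorted): [12, 23, 39, 49, 56, 76, 88]

Fragments:
  [0,12): 12 bp
  [12,23): 11 bp
  [23,39): 16 bp
  [39,49): 10 bp
  [49,56): 7 bp
  [56,76): 20 bp
  [76,88): 12 bp
  [88,97): 9 bp

[7,9,10,11,12,12,16,20]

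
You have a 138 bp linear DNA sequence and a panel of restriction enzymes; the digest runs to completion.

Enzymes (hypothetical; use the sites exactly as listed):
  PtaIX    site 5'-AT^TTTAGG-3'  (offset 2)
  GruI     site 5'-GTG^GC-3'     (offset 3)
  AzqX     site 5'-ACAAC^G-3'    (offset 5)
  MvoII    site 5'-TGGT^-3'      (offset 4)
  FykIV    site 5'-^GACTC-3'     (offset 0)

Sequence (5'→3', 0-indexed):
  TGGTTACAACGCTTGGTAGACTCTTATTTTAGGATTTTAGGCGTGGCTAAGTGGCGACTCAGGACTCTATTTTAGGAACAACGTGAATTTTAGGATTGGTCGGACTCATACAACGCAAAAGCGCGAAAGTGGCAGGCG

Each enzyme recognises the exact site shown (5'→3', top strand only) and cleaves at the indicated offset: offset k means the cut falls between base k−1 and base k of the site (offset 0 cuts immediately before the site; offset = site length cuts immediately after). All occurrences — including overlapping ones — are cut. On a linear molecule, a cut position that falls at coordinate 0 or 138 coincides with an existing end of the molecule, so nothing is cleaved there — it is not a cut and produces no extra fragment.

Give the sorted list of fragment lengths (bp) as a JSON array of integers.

Per-enzyme occurrences:
  PtaIX (ATTTTAGG, off=2): starts [25, 33, 68, 86] → cuts [27, 35, 70, 88]
  GruI (GTGGC, off=3): starts [42, 50, 128] → cuts [45, 53, 131]
  AzqX (ACAACG, off=5): starts [5, 77, 109] → cuts [10, 82, 114]
  MvoII (TGGT, off=4): starts [0, 13, 96] → cuts [4, 17, 100]
  FykIV (GACTC, off=0): starts [18, 55, 62, 102] → cuts [18, 55, 62, 102]

Pooled cuts: [4, 10, 17, 18, 27, 35, 45, 53, 55, 62, 70, 82, 88, 100, 102, 114, 131]

Fragments:
  [0,4): 4 bp
  [4,10): 6 bp
  [10,17): 7 bp
  [17,18): 1 bp
  [18,27): 9 bp
  [27,35): 8 bp
  [35,45): 10 bp
  [45,53): 8 bp
  [53,55): 2 bp
  [55,62): 7 bp
  [62,70): 8 bp
  [70,82): 12 bp
  [82,88): 6 bp
  [88,100): 12 bp
  [100,102): 2 bp
  [102,114): 12 bp
  [114,131): 17 bp
  [131,138): 7 bp

[1,2,2,4,6,6,7,7,7,8,8,8,9,10,12,12,12,17]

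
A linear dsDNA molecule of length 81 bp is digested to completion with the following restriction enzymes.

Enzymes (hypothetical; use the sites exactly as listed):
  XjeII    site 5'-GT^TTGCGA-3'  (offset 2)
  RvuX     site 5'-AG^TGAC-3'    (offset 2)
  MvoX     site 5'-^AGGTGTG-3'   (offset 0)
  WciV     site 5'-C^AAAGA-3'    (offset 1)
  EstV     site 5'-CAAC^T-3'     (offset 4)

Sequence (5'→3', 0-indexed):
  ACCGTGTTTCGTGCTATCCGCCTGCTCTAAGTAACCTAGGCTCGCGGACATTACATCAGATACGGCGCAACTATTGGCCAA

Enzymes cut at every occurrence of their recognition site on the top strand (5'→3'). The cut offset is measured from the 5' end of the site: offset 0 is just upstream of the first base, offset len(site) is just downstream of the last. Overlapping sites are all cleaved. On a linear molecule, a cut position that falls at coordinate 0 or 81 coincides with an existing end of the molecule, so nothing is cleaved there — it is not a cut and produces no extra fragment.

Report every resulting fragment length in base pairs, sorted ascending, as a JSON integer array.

[10,71]

Scan for sites:
  XjeII (GTTTGCGA, off=2): no sites
  RvuX (AGTGAC, off=2): no sites
  MvoX (AGGTGTG, off=0): no sites
  WciV (CAAAGA, off=1): no sites
  EstV (CAACT, off=4): starts [67] → cuts [71]

All cut coordinates (distinct, sorted): [71]

Fragment lengths:
  [0,71): 71 bp
  [71,81): 10 bp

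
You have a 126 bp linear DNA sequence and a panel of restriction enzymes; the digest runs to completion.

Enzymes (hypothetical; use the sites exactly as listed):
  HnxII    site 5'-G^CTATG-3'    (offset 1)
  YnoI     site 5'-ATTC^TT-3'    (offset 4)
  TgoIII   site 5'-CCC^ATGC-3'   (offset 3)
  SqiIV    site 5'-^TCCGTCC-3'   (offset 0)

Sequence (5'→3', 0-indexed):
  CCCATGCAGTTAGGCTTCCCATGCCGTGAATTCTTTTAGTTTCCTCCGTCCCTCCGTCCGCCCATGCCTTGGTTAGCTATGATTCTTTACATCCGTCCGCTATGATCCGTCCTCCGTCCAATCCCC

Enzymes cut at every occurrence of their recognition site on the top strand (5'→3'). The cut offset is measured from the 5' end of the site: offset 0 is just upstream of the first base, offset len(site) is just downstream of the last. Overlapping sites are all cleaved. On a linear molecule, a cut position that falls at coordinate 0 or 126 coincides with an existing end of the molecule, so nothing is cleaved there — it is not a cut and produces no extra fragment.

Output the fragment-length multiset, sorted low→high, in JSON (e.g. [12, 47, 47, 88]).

Per-enzyme occurrences:
  HnxII (GCTATG, off=1): starts [75, 98] → cuts [76, 99]
  YnoI (ATTCTT, off=4): starts [29, 81] → cuts [33, 85]
  TgoIII (CCCATGC, off=3): starts [0, 17, 60] → cuts [3, 20, 63]
  SqiIV (TCCGTCC, off=0): starts [44, 52, 91, 105, 112] → cuts [44, 52, 91, 105, 112]

Pooled cuts: [3, 20, 33, 44, 52, 63, 76, 85, 91, 99, 105, 112]

Fragment lengths:
  [0,3): 3 bp
  [3,20): 17 bp
  [20,33): 13 bp
  [33,44): 11 bp
  [44,52): 8 bp
  [52,63): 11 bp
  [63,76): 13 bp
  [76,85): 9 bp
  [85,91): 6 bp
  [91,99): 8 bp
  [99,105): 6 bp
  [105,112): 7 bp
  [112,126): 14 bp

[3,6,6,7,8,8,9,11,11,13,13,14,17]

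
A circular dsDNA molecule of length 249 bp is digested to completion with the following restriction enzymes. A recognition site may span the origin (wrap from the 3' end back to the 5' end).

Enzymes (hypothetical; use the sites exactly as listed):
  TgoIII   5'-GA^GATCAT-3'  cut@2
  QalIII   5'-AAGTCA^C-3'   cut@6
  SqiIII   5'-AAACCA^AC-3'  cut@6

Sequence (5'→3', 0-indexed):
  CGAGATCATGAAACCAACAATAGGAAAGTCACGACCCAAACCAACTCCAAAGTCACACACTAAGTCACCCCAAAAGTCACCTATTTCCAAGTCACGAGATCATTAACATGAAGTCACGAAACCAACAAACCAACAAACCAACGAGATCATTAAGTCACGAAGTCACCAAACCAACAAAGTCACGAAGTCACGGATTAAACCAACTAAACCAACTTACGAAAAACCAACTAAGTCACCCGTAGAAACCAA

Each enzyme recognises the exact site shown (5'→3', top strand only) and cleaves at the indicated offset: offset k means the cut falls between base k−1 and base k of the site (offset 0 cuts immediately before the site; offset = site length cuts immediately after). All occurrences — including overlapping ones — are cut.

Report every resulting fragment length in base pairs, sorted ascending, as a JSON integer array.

[3,4,4,8,8,8,8,8,8,9,9,9,12,12,12,12,12,13,13,13,15,15,15,19]

Site scan:
  TgoIII (GAGATCAT, off=2): starts [1, 95, 142] → cuts [3, 97, 144]
  QalIII (AAGTCAC, off=6): starts [25, 49, 61, 73, 88, 110, 151, 159, 176, 184, 229] → cuts [31, 55, 67, 79, 94, 116, 157, 165, 182, 190, 235]
  SqiIII (AAACCAAC, off=6): starts [10, 37, 118, 126, 134, 167, 196, 205, 220, 242] → cuts [16, 43, 124, 132, 140, 173, 202, 211, 226, 248]

Pooled cuts: [3, 16, 31, 43, 55, 67, 79, 94, 97, 116, 124, 132, 140, 144, 157, 165, 173, 182, 190, 202, 211, 226, 235, 248]

Fragments:
  3→16: 13 bp
  16→31: 15 bp
  31→43: 12 bp
  43→55: 12 bp
  55→67: 12 bp
  67→79: 12 bp
  79→94: 15 bp
  94→97: 3 bp
  97→116: 19 bp
  116→124: 8 bp
  124→132: 8 bp
  132→140: 8 bp
  140→144: 4 bp
  144→157: 13 bp
  157→165: 8 bp
  165→173: 8 bp
  173→182: 9 bp
  182→190: 8 bp
  190→202: 12 bp
  202→211: 9 bp
  211→226: 15 bp
  226→235: 9 bp
  235→248: 13 bp
  248→3 (wrap): 249-248+3 = 4 bp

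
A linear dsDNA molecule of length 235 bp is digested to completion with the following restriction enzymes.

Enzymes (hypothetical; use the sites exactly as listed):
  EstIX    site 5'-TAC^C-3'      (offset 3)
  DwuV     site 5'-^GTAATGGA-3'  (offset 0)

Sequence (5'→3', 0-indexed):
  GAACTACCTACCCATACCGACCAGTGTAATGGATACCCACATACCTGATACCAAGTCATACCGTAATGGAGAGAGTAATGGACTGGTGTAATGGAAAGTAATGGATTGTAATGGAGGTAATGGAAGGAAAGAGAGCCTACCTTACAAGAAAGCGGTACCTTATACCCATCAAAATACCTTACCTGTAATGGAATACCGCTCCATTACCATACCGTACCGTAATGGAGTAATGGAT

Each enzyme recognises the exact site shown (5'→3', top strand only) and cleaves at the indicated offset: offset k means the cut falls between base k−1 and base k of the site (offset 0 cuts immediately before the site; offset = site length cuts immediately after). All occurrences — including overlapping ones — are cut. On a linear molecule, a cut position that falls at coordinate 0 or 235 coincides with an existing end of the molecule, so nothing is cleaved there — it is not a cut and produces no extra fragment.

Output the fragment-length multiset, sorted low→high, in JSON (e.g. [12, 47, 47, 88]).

[1,1,2,4,5,5,5,6,7,7,7,8,8,8,9,9,10,10,10,11,11,12,12,12,13,18,24]

Site scan:
  EstIX (TACC, off=3): starts [4, 8, 14, 33, 41, 48, 58, 137, 155, 162, 174, 179, 193, 204, 209, 214] → cuts [7, 11, 17, 36, 44, 51, 61, 140, 158, 165, 177, 182, 196, 207, 212, 217]
  DwuV (GTAATGGA, off=0): starts [25, 62, 74, 87, 97, 107, 116, 184, 218, 226] → cuts [25, 62, 74, 87, 97, 107, 116, 184, 218, 226]

Pooled cuts: [7, 11, 17, 25, 36, 44, 51, 61, 62, 74, 87, 97, 107, 116, 140, 158, 165, 177, 182, 184, 196, 207, 212, 217, 218, 226]

Fragment lengths:
  [0,7): 7 bp
  [7,11): 4 bp
  [11,17): 6 bp
  [17,25): 8 bp
  [25,36): 11 bp
  [36,44): 8 bp
  [44,51): 7 bp
  [51,61): 10 bp
  [61,62): 1 bp
  [62,74): 12 bp
  [74,87): 13 bp
  [87,97): 10 bp
  [97,107): 10 bp
  [107,116): 9 bp
  [116,140): 24 bp
  [140,158): 18 bp
  [158,165): 7 bp
  [165,177): 12 bp
  [177,182): 5 bp
  [182,184): 2 bp
  [184,196): 12 bp
  [196,207): 11 bp
  [207,212): 5 bp
  [212,217): 5 bp
  [217,218): 1 bp
  [218,226): 8 bp
  [226,235): 9 bp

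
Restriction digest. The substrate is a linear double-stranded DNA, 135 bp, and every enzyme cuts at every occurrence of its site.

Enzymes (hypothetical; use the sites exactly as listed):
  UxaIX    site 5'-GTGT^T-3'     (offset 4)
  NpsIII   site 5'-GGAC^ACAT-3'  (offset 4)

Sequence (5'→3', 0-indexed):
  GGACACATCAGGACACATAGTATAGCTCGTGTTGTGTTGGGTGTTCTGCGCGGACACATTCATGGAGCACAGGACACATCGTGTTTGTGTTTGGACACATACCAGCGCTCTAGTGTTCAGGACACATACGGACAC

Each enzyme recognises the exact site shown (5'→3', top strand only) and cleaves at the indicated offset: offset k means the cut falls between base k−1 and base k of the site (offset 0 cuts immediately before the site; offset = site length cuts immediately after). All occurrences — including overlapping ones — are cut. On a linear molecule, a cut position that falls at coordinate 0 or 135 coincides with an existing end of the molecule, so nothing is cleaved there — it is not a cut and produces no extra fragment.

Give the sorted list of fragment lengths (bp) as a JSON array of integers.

Site scan:
  UxaIX (GTGTT, off=4): starts [28, 33, 40, 80, 86, 112] → cuts [32, 37, 44, 84, 90, 116]
  NpsIII (GGACACAT, off=4): starts [0, 10, 51, 71, 92, 119] → cuts [4, 14, 55, 75, 96, 123]

Pooled cuts: [4, 14, 32, 37, 44, 55, 75, 84, 90, 96, 116, 123]

Fragment lengths:
  [0,4): 4 bp
  [4,14): 10 bp
  [14,32): 18 bp
  [32,37): 5 bp
  [37,44): 7 bp
  [44,55): 11 bp
  [55,75): 20 bp
  [75,84): 9 bp
  [84,90): 6 bp
  [90,96): 6 bp
  [96,116): 20 bp
  [116,123): 7 bp
  [123,135): 12 bp

[4,5,6,6,7,7,9,10,11,12,18,20,20]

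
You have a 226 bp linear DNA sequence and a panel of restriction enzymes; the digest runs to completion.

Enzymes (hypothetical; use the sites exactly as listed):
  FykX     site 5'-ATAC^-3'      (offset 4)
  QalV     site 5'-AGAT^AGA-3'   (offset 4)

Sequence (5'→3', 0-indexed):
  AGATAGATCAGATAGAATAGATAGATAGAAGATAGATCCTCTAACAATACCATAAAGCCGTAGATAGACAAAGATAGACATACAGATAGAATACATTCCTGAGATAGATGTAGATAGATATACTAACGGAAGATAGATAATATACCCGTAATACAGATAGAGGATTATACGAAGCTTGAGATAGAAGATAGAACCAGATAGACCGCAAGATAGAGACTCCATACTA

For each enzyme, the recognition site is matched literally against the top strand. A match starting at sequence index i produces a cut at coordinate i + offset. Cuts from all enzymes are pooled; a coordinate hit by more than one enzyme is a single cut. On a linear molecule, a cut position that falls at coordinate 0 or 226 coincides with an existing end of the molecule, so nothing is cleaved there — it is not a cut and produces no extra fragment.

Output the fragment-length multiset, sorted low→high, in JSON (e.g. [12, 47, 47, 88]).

[2,4,4,4,4,7,7,7,8,8,9,9,9,10,10,10,11,11,11,12,12,12,13,15,17]

Site scan:
  FykX (ATAC, off=4): starts [46, 79, 90, 119, 141, 150, 166, 220] → cuts [50, 83, 94, 123, 145, 154, 170, 224]
  QalV (AGATAGA, off=4): starts [0, 9, 18, 22, 29, 61, 71, 83, 101, 111, 130, 154, 178, 185, 195, 207] → cuts [4, 13, 22, 26, 33, 65, 75, 87, 105, 115, 134, 158, 182, 189, 199, 211]

Pooled cuts: [4, 13, 22, 26, 33, 50, 65, 75, 83, 87, 94, 105, 115, 123, 134, 145, 154, 158, 170, 182, 189, 199, 211, 224]

Fragments:
  [0,4): 4 bp
  [4,13): 9 bp
  [13,22): 9 bp
  [22,26): 4 bp
  [26,33): 7 bp
  [33,50): 17 bp
  [50,65): 15 bp
  [65,75): 10 bp
  [75,83): 8 bp
  [83,87): 4 bp
  [87,94): 7 bp
  [94,105): 11 bp
  [105,115): 10 bp
  [115,123): 8 bp
  [123,134): 11 bp
  [134,145): 11 bp
  [145,154): 9 bp
  [154,158): 4 bp
  [158,170): 12 bp
  [170,182): 12 bp
  [182,189): 7 bp
  [189,199): 10 bp
  [199,211): 12 bp
  [211,224): 13 bp
  [224,226): 2 bp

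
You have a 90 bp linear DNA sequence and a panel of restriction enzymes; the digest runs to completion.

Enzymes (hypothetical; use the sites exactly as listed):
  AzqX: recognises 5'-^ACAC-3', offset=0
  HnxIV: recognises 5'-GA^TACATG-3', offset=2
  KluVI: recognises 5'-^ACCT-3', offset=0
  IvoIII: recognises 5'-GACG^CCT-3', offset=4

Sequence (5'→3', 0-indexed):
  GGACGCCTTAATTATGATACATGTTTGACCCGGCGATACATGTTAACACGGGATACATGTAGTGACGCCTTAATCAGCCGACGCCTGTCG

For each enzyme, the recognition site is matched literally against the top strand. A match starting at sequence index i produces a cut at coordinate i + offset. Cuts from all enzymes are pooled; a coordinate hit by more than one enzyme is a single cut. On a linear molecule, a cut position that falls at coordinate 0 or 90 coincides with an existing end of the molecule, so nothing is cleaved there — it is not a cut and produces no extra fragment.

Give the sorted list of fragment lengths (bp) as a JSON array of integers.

[5,7,8,9,12,14,16,19]

Per-enzyme occurrences:
  AzqX ACAC/0: at [45] ⇒ [45]
  HnxIV GATACATG/2: at [15, 34, 51] ⇒ [17, 36, 53]
  KluVI (ACCT, off=0): no sites
  IvoIII GACGCCT/4: at [1, 63, 79] ⇒ [5, 67, 83]

Pooled cuts: [5, 17, 36, 45, 53, 67, 83]

Fragment lengths:
  [0,5): 5 bp
  [5,17): 12 bp
  [17,36): 19 bp
  [36,45): 9 bp
  [45,53): 8 bp
  [53,67): 14 bp
  [67,83): 16 bp
  [83,90): 7 bp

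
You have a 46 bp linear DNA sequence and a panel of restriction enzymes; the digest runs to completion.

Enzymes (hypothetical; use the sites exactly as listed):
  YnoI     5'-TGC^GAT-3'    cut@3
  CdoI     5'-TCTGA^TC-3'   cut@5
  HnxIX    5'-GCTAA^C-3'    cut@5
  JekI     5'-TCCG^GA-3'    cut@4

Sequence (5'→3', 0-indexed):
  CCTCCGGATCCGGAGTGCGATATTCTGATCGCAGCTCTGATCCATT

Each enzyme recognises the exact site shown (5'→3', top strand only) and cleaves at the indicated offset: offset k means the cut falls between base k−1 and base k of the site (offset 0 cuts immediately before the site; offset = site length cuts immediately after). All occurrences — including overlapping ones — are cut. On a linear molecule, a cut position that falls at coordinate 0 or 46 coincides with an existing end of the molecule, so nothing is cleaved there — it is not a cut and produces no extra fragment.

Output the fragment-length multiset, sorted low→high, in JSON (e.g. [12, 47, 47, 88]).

Per-enzyme occurrences:
  YnoI (TGCGAT, off=3): starts [15] → cuts [18]
  CdoI (TCTGATC, off=5): starts [23, 35] → cuts [28, 40]
  HnxIX (GCTAAC, off=5): no sites
  JekI (TCCGGA, off=4): starts [2, 8] → cuts [6, 12]

Pooled cuts: [6, 12, 18, 28, 40]

Fragments:
  [0,6): 6 bp
  [6,12): 6 bp
  [12,18): 6 bp
  [18,28): 10 bp
  [28,40): 12 bp
  [40,46): 6 bp

[6,6,6,6,10,12]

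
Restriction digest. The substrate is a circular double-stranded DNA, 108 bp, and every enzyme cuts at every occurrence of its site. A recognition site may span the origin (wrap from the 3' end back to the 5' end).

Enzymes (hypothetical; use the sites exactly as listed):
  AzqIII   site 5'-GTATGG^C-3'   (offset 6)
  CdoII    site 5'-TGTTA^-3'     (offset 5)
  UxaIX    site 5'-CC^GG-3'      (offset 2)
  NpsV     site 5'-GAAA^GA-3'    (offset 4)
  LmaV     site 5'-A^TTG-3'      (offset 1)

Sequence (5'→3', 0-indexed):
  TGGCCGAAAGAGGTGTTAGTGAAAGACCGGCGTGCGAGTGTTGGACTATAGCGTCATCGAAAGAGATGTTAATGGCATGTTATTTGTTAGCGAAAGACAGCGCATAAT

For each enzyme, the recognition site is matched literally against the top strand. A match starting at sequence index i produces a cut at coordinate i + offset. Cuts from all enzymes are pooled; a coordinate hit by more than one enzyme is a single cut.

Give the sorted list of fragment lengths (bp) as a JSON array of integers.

Per-enzyme occurrences:
  AzqIII (GTATGGC, off=6): no sites
  CdoII (TGTTA, off=5): starts [13, 66, 77, 84] → cuts [18, 71, 82, 89]
  UxaIX (CCGG, off=2): starts [26] → cuts [28]
  NpsV (GAAAGA, off=4): starts [5, 20, 58, 91] → cuts [9, 24, 62, 95]
  LmaV (ATTG, off=1): starts [106] → cuts [107]

Pooled cuts: [9, 18, 24, 28, 62, 71, 82, 89, 95, 107]

Fragment lengths:
  9→18: 9 bp
  18→24: 6 bp
  24→28: 4 bp
  28→62: 34 bp
  62→71: 9 bp
  71→82: 11 bp
  82→89: 7 bp
  89→95: 6 bp
  95→107: 12 bp
  107→9 (wrap): 108-107+9 = 10 bp

[4,6,6,7,9,9,10,11,12,34]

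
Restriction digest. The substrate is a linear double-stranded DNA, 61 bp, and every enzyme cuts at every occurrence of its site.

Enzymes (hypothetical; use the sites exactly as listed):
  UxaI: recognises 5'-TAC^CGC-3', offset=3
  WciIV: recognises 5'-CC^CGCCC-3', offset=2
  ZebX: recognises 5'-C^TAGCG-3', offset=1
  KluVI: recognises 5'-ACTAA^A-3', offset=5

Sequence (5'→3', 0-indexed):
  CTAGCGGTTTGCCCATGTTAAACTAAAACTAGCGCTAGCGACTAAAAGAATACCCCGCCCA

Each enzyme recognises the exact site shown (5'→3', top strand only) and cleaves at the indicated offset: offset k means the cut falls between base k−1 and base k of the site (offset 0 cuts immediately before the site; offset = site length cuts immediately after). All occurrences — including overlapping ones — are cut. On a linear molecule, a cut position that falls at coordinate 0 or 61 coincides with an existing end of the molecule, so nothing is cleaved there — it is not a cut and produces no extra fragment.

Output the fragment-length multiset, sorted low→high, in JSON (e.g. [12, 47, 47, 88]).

[1,3,6,6,10,10,25]

Site scan:
  UxaI (TACCGC, off=3): no sites
  WciIV (CCCGCCC, off=2): starts [53] → cuts [55]
  ZebX (CTAGCG, off=1): starts [0, 28, 34] → cuts [1, 29, 35]
  KluVI (ACTAAA, off=5): starts [21, 40] → cuts [26, 45]

All cut coordinates (distinct, sorted): [1, 26, 29, 35, 45, 55]

Fragment lengths:
  [0,1): 1 bp
  [1,26): 25 bp
  [26,29): 3 bp
  [29,35): 6 bp
  [35,45): 10 bp
  [45,55): 10 bp
  [55,61): 6 bp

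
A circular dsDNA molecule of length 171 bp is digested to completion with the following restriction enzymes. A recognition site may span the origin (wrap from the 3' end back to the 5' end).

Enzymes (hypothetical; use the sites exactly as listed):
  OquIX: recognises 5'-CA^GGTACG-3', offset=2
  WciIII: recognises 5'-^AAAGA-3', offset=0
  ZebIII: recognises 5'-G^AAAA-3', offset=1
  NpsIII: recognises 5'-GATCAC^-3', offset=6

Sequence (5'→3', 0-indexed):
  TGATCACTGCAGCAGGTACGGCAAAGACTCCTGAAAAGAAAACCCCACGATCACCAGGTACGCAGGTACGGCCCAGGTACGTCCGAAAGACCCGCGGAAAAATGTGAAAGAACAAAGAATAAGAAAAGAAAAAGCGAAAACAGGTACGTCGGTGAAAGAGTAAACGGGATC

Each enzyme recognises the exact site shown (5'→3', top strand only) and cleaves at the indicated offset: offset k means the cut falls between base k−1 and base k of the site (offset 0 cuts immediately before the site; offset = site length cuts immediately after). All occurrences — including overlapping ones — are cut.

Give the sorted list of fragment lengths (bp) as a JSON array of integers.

Per-enzyme occurrences:
  OquIX CAGGTACG/2: at [12, 54, 62, 73, 140] ⇒ [14, 56, 64, 75, 142]
  WciIII AAAGA/0: at [22, 34, 85, 106, 113, 124, 154] ⇒ [22, 34, 85, 106, 113, 124, 154]
  ZebIII GAAAA/1: at [32, 37, 96, 122, 127, 135] ⇒ [33, 38, 97, 123, 128, 136]
  NpsIII GATCAC/6: at [1, 48] ⇒ [7, 54]

All cut coordinates (distinct, sorted): [7, 14, 22, 33, 34, 38, 54, 56, 64, 75, 85, 97, 106, 113, 123, 124, 128, 136, 142, 154]

Fragment lengths:
  7→14: 7 bp
  14→22: 8 bp
  22→33: 11 bp
  33→34: 1 bp
  34→38: 4 bp
  38→54: 16 bp
  54→56: 2 bp
  56→64: 8 bp
  64→75: 11 bp
  75→85: 10 bp
  85→97: 12 bp
  97→106: 9 bp
  106→113: 7 bp
  113→123: 10 bp
  123→124: 1 bp
  124→128: 4 bp
  128→136: 8 bp
  136→142: 6 bp
  142→154: 12 bp
  154→7 (wrap): 171-154+7 = 24 bp

[1,1,2,4,4,6,7,7,8,8,8,9,10,10,11,11,12,12,16,24]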